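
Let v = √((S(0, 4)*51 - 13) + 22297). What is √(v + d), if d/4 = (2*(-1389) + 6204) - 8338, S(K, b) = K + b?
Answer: √(-19648 + 2*√5622) ≈ 139.64*I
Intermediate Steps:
v = 2*√5622 (v = √(((0 + 4)*51 - 13) + 22297) = √((4*51 - 13) + 22297) = √((204 - 13) + 22297) = √(191 + 22297) = √22488 = 2*√5622 ≈ 149.96)
d = -19648 (d = 4*((2*(-1389) + 6204) - 8338) = 4*((-2778 + 6204) - 8338) = 4*(3426 - 8338) = 4*(-4912) = -19648)
√(v + d) = √(2*√5622 - 19648) = √(-19648 + 2*√5622)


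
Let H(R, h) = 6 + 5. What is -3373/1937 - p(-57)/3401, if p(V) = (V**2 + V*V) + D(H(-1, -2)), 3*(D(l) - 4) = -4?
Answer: -72190093/19763211 ≈ -3.6528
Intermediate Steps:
H(R, h) = 11
D(l) = 8/3 (D(l) = 4 + (1/3)*(-4) = 4 - 4/3 = 8/3)
p(V) = 8/3 + 2*V**2 (p(V) = (V**2 + V*V) + 8/3 = (V**2 + V**2) + 8/3 = 2*V**2 + 8/3 = 8/3 + 2*V**2)
-3373/1937 - p(-57)/3401 = -3373/1937 - (8/3 + 2*(-57)**2)/3401 = -3373*1/1937 - (8/3 + 2*3249)*(1/3401) = -3373/1937 - (8/3 + 6498)*(1/3401) = -3373/1937 - 1*19502/3*(1/3401) = -3373/1937 - 19502/3*1/3401 = -3373/1937 - 19502/10203 = -72190093/19763211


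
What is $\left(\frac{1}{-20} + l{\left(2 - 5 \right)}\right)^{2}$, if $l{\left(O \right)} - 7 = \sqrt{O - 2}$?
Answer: $\frac{17321}{400} + \frac{139 i \sqrt{5}}{10} \approx 43.302 + 31.081 i$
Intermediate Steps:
$l{\left(O \right)} = 7 + \sqrt{-2 + O}$ ($l{\left(O \right)} = 7 + \sqrt{O - 2} = 7 + \sqrt{-2 + O}$)
$\left(\frac{1}{-20} + l{\left(2 - 5 \right)}\right)^{2} = \left(\frac{1}{-20} + \left(7 + \sqrt{-2 + \left(2 - 5\right)}\right)\right)^{2} = \left(- \frac{1}{20} + \left(7 + \sqrt{-2 + \left(2 - 5\right)}\right)\right)^{2} = \left(- \frac{1}{20} + \left(7 + \sqrt{-2 - 3}\right)\right)^{2} = \left(- \frac{1}{20} + \left(7 + \sqrt{-5}\right)\right)^{2} = \left(- \frac{1}{20} + \left(7 + i \sqrt{5}\right)\right)^{2} = \left(\frac{139}{20} + i \sqrt{5}\right)^{2}$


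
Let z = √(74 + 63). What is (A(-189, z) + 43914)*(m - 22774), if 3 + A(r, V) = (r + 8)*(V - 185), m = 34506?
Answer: 908009872 - 2123492*√137 ≈ 8.8315e+8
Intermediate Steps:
z = √137 ≈ 11.705
A(r, V) = -3 + (-185 + V)*(8 + r) (A(r, V) = -3 + (r + 8)*(V - 185) = -3 + (8 + r)*(-185 + V) = -3 + (-185 + V)*(8 + r))
(A(-189, z) + 43914)*(m - 22774) = ((-1483 - 185*(-189) + 8*√137 + √137*(-189)) + 43914)*(34506 - 22774) = ((-1483 + 34965 + 8*√137 - 189*√137) + 43914)*11732 = ((33482 - 181*√137) + 43914)*11732 = (77396 - 181*√137)*11732 = 908009872 - 2123492*√137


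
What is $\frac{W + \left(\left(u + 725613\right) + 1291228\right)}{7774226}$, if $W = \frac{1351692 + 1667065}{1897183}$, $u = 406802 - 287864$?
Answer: $\frac{2025983314657}{7374564702679} \approx 0.27473$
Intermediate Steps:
$u = 118938$ ($u = 406802 - 287864 = 118938$)
$W = \frac{3018757}{1897183}$ ($W = 3018757 \cdot \frac{1}{1897183} = \frac{3018757}{1897183} \approx 1.5912$)
$\frac{W + \left(\left(u + 725613\right) + 1291228\right)}{7774226} = \frac{\frac{3018757}{1897183} + \left(\left(118938 + 725613\right) + 1291228\right)}{7774226} = \left(\frac{3018757}{1897183} + \left(844551 + 1291228\right)\right) \frac{1}{7774226} = \left(\frac{3018757}{1897183} + 2135779\right) \frac{1}{7774226} = \frac{4051966629314}{1897183} \cdot \frac{1}{7774226} = \frac{2025983314657}{7374564702679}$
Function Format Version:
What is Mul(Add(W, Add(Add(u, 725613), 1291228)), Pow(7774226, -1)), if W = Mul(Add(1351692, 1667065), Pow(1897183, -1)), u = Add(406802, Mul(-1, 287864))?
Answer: Rational(2025983314657, 7374564702679) ≈ 0.27473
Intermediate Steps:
u = 118938 (u = Add(406802, -287864) = 118938)
W = Rational(3018757, 1897183) (W = Mul(3018757, Rational(1, 1897183)) = Rational(3018757, 1897183) ≈ 1.5912)
Mul(Add(W, Add(Add(u, 725613), 1291228)), Pow(7774226, -1)) = Mul(Add(Rational(3018757, 1897183), Add(Add(118938, 725613), 1291228)), Pow(7774226, -1)) = Mul(Add(Rational(3018757, 1897183), Add(844551, 1291228)), Rational(1, 7774226)) = Mul(Add(Rational(3018757, 1897183), 2135779), Rational(1, 7774226)) = Mul(Rational(4051966629314, 1897183), Rational(1, 7774226)) = Rational(2025983314657, 7374564702679)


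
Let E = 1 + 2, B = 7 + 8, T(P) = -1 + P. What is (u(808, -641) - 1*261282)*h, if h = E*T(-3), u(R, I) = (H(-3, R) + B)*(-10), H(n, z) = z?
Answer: 3234144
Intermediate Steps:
B = 15
E = 3
u(R, I) = -150 - 10*R (u(R, I) = (R + 15)*(-10) = (15 + R)*(-10) = -150 - 10*R)
h = -12 (h = 3*(-1 - 3) = 3*(-4) = -12)
(u(808, -641) - 1*261282)*h = ((-150 - 10*808) - 1*261282)*(-12) = ((-150 - 8080) - 261282)*(-12) = (-8230 - 261282)*(-12) = -269512*(-12) = 3234144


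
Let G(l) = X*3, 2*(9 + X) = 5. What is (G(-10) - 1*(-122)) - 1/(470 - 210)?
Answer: 26649/260 ≈ 102.50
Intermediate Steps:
X = -13/2 (X = -9 + (½)*5 = -9 + 5/2 = -13/2 ≈ -6.5000)
G(l) = -39/2 (G(l) = -13/2*3 = -39/2)
(G(-10) - 1*(-122)) - 1/(470 - 210) = (-39/2 - 1*(-122)) - 1/(470 - 210) = (-39/2 + 122) - 1/260 = 205/2 - 1*1/260 = 205/2 - 1/260 = 26649/260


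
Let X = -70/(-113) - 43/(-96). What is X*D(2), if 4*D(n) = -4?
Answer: -11579/10848 ≈ -1.0674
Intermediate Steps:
D(n) = -1 (D(n) = (¼)*(-4) = -1)
X = 11579/10848 (X = -70*(-1/113) - 43*(-1/96) = 70/113 + 43/96 = 11579/10848 ≈ 1.0674)
X*D(2) = (11579/10848)*(-1) = -11579/10848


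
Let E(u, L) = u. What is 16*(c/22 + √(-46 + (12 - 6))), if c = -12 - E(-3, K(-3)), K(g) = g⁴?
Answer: -72/11 + 32*I*√10 ≈ -6.5455 + 101.19*I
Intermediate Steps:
c = -9 (c = -12 - 1*(-3) = -12 + 3 = -9)
16*(c/22 + √(-46 + (12 - 6))) = 16*(-9/22 + √(-46 + (12 - 6))) = 16*(-9*1/22 + √(-46 + 6)) = 16*(-9/22 + √(-40)) = 16*(-9/22 + 2*I*√10) = -72/11 + 32*I*√10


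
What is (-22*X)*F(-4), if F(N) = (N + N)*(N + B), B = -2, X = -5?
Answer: 5280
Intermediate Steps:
F(N) = 2*N*(-2 + N) (F(N) = (N + N)*(N - 2) = (2*N)*(-2 + N) = 2*N*(-2 + N))
(-22*X)*F(-4) = (-22*(-5))*(2*(-4)*(-2 - 4)) = 110*(2*(-4)*(-6)) = 110*48 = 5280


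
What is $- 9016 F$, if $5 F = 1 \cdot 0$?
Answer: $0$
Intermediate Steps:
$F = 0$ ($F = \frac{1 \cdot 0}{5} = \frac{1}{5} \cdot 0 = 0$)
$- 9016 F = \left(-9016\right) 0 = 0$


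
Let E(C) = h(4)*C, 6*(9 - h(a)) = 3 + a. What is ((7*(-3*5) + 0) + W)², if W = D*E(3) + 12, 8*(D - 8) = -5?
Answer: 1651225/256 ≈ 6450.1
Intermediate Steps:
D = 59/8 (D = 8 + (⅛)*(-5) = 8 - 5/8 = 59/8 ≈ 7.3750)
h(a) = 17/2 - a/6 (h(a) = 9 - (3 + a)/6 = 9 + (-½ - a/6) = 17/2 - a/6)
E(C) = 47*C/6 (E(C) = (17/2 - ⅙*4)*C = (17/2 - ⅔)*C = 47*C/6)
W = 2965/16 (W = 59*((47/6)*3)/8 + 12 = (59/8)*(47/2) + 12 = 2773/16 + 12 = 2965/16 ≈ 185.31)
((7*(-3*5) + 0) + W)² = ((7*(-3*5) + 0) + 2965/16)² = ((7*(-15) + 0) + 2965/16)² = ((-105 + 0) + 2965/16)² = (-105 + 2965/16)² = (1285/16)² = 1651225/256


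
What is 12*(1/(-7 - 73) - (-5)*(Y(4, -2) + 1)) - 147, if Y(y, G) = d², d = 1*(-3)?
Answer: 9057/20 ≈ 452.85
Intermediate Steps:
d = -3
Y(y, G) = 9 (Y(y, G) = (-3)² = 9)
12*(1/(-7 - 73) - (-5)*(Y(4, -2) + 1)) - 147 = 12*(1/(-7 - 73) - (-5)*(9 + 1)) - 147 = 12*(1/(-80) - (-5)*10) - 147 = 12*(-1/80 - 1*(-50)) - 147 = 12*(-1/80 + 50) - 147 = 12*(3999/80) - 147 = 11997/20 - 147 = 9057/20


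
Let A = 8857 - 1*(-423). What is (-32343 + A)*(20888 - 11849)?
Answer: -208466457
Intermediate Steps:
A = 9280 (A = 8857 + 423 = 9280)
(-32343 + A)*(20888 - 11849) = (-32343 + 9280)*(20888 - 11849) = -23063*9039 = -208466457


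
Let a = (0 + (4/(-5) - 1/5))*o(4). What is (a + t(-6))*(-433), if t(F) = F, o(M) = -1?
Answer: 2165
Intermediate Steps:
a = 1 (a = (0 + (4/(-5) - 1/5))*(-1) = (0 + (4*(-1/5) - 1*1/5))*(-1) = (0 + (-4/5 - 1/5))*(-1) = (0 - 1)*(-1) = -1*(-1) = 1)
(a + t(-6))*(-433) = (1 - 6)*(-433) = -5*(-433) = 2165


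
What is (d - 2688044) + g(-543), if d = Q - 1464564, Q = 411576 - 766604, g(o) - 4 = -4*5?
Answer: -4507652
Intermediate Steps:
g(o) = -16 (g(o) = 4 - 4*5 = 4 - 20 = -16)
Q = -355028
d = -1819592 (d = -355028 - 1464564 = -1819592)
(d - 2688044) + g(-543) = (-1819592 - 2688044) - 16 = -4507636 - 16 = -4507652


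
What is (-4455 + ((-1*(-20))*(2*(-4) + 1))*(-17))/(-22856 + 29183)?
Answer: -2075/6327 ≈ -0.32796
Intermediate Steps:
(-4455 + ((-1*(-20))*(2*(-4) + 1))*(-17))/(-22856 + 29183) = (-4455 + (20*(-8 + 1))*(-17))/6327 = (-4455 + (20*(-7))*(-17))*(1/6327) = (-4455 - 140*(-17))*(1/6327) = (-4455 + 2380)*(1/6327) = -2075*1/6327 = -2075/6327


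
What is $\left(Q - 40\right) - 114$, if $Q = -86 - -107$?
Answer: $-133$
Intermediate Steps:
$Q = 21$ ($Q = -86 + 107 = 21$)
$\left(Q - 40\right) - 114 = \left(21 - 40\right) - 114 = -19 - 114 = -133$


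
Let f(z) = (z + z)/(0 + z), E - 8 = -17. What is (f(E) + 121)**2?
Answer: 15129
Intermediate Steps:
E = -9 (E = 8 - 17 = -9)
f(z) = 2 (f(z) = (2*z)/z = 2)
(f(E) + 121)**2 = (2 + 121)**2 = 123**2 = 15129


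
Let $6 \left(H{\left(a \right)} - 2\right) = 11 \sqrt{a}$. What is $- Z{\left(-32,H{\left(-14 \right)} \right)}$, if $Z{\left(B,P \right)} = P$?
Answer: $-2 - \frac{11 i \sqrt{14}}{6} \approx -2.0 - 6.8597 i$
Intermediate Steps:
$H{\left(a \right)} = 2 + \frac{11 \sqrt{a}}{6}$
$- Z{\left(-32,H{\left(-14 \right)} \right)} = - (2 + \frac{11 \sqrt{-14}}{6}) = - (2 + \frac{11 i \sqrt{14}}{6}) = -2 - \frac{11 i \sqrt{14}}{6}$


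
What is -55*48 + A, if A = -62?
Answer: -2702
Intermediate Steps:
-55*48 + A = -55*48 - 62 = -2640 - 62 = -2702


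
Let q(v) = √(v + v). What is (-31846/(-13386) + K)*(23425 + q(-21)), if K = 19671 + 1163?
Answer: 3266800956125/6693 + 139457885*I*√42/6693 ≈ 4.8809e+8 + 1.3504e+5*I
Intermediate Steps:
q(v) = √2*√v (q(v) = √(2*v) = √2*√v)
K = 20834
(-31846/(-13386) + K)*(23425 + q(-21)) = (-31846/(-13386) + 20834)*(23425 + √2*√(-21)) = (-31846*(-1/13386) + 20834)*(23425 + √2*(I*√21)) = (15923/6693 + 20834)*(23425 + I*√42) = 139457885*(23425 + I*√42)/6693 = 3266800956125/6693 + 139457885*I*√42/6693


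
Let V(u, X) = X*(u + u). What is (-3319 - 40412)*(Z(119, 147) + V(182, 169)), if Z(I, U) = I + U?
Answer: -2701788642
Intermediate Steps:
V(u, X) = 2*X*u (V(u, X) = X*(2*u) = 2*X*u)
(-3319 - 40412)*(Z(119, 147) + V(182, 169)) = (-3319 - 40412)*((119 + 147) + 2*169*182) = -43731*(266 + 61516) = -43731*61782 = -2701788642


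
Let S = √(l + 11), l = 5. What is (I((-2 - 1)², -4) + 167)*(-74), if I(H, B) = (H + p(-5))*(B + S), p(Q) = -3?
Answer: -12358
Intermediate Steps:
S = 4 (S = √(5 + 11) = √16 = 4)
I(H, B) = (-3 + H)*(4 + B) (I(H, B) = (H - 3)*(B + 4) = (-3 + H)*(4 + B))
(I((-2 - 1)², -4) + 167)*(-74) = ((-12 - 3*(-4) + 4*(-2 - 1)² - 4*(-2 - 1)²) + 167)*(-74) = ((-12 + 12 + 4*(-3)² - 4*(-3)²) + 167)*(-74) = ((-12 + 12 + 4*9 - 4*9) + 167)*(-74) = ((-12 + 12 + 36 - 36) + 167)*(-74) = (0 + 167)*(-74) = 167*(-74) = -12358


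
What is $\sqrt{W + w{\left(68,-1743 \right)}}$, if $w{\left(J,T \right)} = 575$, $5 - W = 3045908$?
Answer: $484 i \sqrt{13} \approx 1745.1 i$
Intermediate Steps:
$W = -3045903$ ($W = 5 - 3045908 = -3045903$)
$\sqrt{W + w{\left(68,-1743 \right)}} = \sqrt{-3045903 + 575} = \sqrt{-3045328} = 484 i \sqrt{13}$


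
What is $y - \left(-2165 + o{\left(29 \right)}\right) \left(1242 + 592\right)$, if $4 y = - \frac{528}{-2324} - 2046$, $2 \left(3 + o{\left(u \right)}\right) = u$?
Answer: $\frac{4588746781}{1162} \approx 3.949 \cdot 10^{6}$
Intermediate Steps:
$o{\left(u \right)} = -3 + \frac{u}{2}$
$y = - \frac{594297}{1162}$ ($y = \frac{- \frac{528}{-2324} - 2046}{4} = \frac{\left(-528\right) \left(- \frac{1}{2324}\right) - 2046}{4} = \frac{\frac{132}{581} - 2046}{4} = \frac{1}{4} \left(- \frac{1188594}{581}\right) = - \frac{594297}{1162} \approx -511.44$)
$y - \left(-2165 + o{\left(29 \right)}\right) \left(1242 + 592\right) = - \frac{594297}{1162} - \left(-2165 + \left(-3 + \frac{1}{2} \cdot 29\right)\right) \left(1242 + 592\right) = - \frac{594297}{1162} - \left(-2165 + \left(-3 + \frac{29}{2}\right)\right) 1834 = - \frac{594297}{1162} - \left(-2165 + \frac{23}{2}\right) 1834 = - \frac{594297}{1162} - \left(- \frac{4307}{2}\right) 1834 = - \frac{594297}{1162} - -3949519 = - \frac{594297}{1162} + 3949519 = \frac{4588746781}{1162}$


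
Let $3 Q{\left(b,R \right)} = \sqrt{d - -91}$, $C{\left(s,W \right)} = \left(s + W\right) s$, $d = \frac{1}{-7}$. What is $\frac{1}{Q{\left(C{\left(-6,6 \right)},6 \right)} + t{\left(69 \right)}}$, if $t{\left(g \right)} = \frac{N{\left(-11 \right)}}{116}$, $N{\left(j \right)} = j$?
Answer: $\frac{26796}{2850131} + \frac{26912 \sqrt{1113}}{2850131} \approx 0.32441$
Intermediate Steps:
$d = - \frac{1}{7} \approx -0.14286$
$C{\left(s,W \right)} = s \left(W + s\right)$ ($C{\left(s,W \right)} = \left(W + s\right) s = s \left(W + s\right)$)
$Q{\left(b,R \right)} = \frac{2 \sqrt{1113}}{21}$ ($Q{\left(b,R \right)} = \frac{\sqrt{- \frac{1}{7} - -91}}{3} = \frac{\sqrt{- \frac{1}{7} + 91}}{3} = \frac{\sqrt{\frac{636}{7}}}{3} = \frac{\frac{2}{7} \sqrt{1113}}{3} = \frac{2 \sqrt{1113}}{21}$)
$t{\left(g \right)} = - \frac{11}{116}$
$\frac{1}{Q{\left(C{\left(-6,6 \right)},6 \right)} + t{\left(69 \right)}} = \frac{1}{\frac{2 \sqrt{1113}}{21} - \frac{11}{116}} = \frac{1}{- \frac{11}{116} + \frac{2 \sqrt{1113}}{21}}$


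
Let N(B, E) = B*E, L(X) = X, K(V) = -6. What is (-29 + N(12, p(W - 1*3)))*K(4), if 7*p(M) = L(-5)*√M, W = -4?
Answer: 174 + 360*I*√7/7 ≈ 174.0 + 136.07*I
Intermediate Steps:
p(M) = -5*√M/7 (p(M) = (-5*√M)/7 = -5*√M/7)
(-29 + N(12, p(W - 1*3)))*K(4) = (-29 + 12*(-5*√(-4 - 1*3)/7))*(-6) = (-29 + 12*(-5*√(-4 - 3)/7))*(-6) = (-29 + 12*(-5*I*√7/7))*(-6) = (-29 - 60*I*√7/7)*(-6) = 174 + 360*I*√7/7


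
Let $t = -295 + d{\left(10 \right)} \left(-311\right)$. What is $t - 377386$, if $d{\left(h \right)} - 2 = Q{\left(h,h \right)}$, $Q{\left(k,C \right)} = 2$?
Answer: $-378925$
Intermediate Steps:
$d{\left(h \right)} = 4$ ($d{\left(h \right)} = 2 + 2 = 4$)
$t = -1539$ ($t = -295 + 4 \left(-311\right) = -295 - 1244 = -1539$)
$t - 377386 = -1539 - 377386 = -378925$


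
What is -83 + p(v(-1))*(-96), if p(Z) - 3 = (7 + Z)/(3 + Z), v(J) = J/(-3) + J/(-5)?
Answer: -30511/53 ≈ -575.68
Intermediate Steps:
v(J) = -8*J/15 (v(J) = J*(-⅓) + J*(-⅕) = -J/3 - J/5 = -8*J/15)
p(Z) = 3 + (7 + Z)/(3 + Z)
-83 + p(v(-1))*(-96) = -83 + (4*(4 - 8/15*(-1))/(3 - 8/15*(-1)))*(-96) = -83 + (4*(4 + 8/15)/(3 + 8/15))*(-96) = -83 + (4*(68/15)/(53/15))*(-96) = -83 + (4*(15/53)*(68/15))*(-96) = -83 + (272/53)*(-96) = -83 - 26112/53 = -30511/53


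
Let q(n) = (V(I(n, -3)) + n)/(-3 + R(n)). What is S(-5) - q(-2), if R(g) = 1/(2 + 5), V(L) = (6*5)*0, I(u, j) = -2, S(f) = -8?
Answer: -87/10 ≈ -8.7000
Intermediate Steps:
V(L) = 0 (V(L) = 30*0 = 0)
R(g) = ⅐ (R(g) = 1/7 = ⅐)
q(n) = -7*n/20 (q(n) = (0 + n)/(-3 + ⅐) = n/(-20/7) = n*(-7/20) = -7*n/20)
S(-5) - q(-2) = -8 - (-7)*(-2)/20 = -8 - 1*7/10 = -8 - 7/10 = -87/10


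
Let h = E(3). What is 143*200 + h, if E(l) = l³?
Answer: 28627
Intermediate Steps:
h = 27 (h = 3³ = 27)
143*200 + h = 143*200 + 27 = 28600 + 27 = 28627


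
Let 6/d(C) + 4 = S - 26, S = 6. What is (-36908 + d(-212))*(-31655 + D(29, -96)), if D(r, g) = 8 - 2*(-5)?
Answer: 4670665221/4 ≈ 1.1677e+9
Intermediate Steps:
D(r, g) = 18 (D(r, g) = 8 + 10 = 18)
d(C) = -¼ (d(C) = 6/(-4 + (6 - 26)) = 6/(-4 - 20) = 6/(-24) = 6*(-1/24) = -¼)
(-36908 + d(-212))*(-31655 + D(29, -96)) = (-36908 - ¼)*(-31655 + 18) = -147633/4*(-31637) = 4670665221/4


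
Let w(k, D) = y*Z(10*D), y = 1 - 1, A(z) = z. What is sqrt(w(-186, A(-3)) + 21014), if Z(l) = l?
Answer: sqrt(21014) ≈ 144.96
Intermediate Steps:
y = 0
w(k, D) = 0 (w(k, D) = 0*(10*D) = 0)
sqrt(w(-186, A(-3)) + 21014) = sqrt(0 + 21014) = sqrt(21014)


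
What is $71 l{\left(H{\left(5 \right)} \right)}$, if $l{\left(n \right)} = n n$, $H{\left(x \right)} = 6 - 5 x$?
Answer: $25631$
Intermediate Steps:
$l{\left(n \right)} = n^{2}$
$71 l{\left(H{\left(5 \right)} \right)} = 71 \left(6 - 25\right)^{2} = 71 \left(-19\right)^{2} = 71 \cdot 361 = 25631$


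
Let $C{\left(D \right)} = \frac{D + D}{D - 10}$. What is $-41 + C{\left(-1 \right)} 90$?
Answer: $- \frac{271}{11} \approx -24.636$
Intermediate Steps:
$C{\left(D \right)} = \frac{2 D}{-10 + D}$
$-41 + C{\left(-1 \right)} 90 = -41 + 2 \left(-1\right) \frac{1}{-10 - 1} \cdot 90 = -41 + 2 \left(-1\right) \frac{1}{-11} \cdot 90 = -41 + 2 \left(-1\right) \left(- \frac{1}{11}\right) 90 = -41 + \frac{2}{11} \cdot 90 = -41 + \frac{180}{11} = - \frac{271}{11}$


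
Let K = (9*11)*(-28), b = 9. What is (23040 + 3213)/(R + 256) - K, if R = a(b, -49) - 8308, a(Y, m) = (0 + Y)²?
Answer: 7356453/2657 ≈ 2768.7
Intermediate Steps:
a(Y, m) = Y²
K = -2772 (K = 99*(-28) = -2772)
R = -8227 (R = 9² - 8308 = 81 - 8308 = -8227)
(23040 + 3213)/(R + 256) - K = (23040 + 3213)/(-8227 + 256) - 1*(-2772) = 26253/(-7971) + 2772 = 26253*(-1/7971) + 2772 = -8751/2657 + 2772 = 7356453/2657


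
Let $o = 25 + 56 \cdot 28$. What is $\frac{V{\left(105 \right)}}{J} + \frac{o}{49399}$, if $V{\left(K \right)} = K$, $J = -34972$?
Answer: $\frac{7217643}{246797404} \approx 0.029245$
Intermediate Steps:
$o = 1593$ ($o = 25 + 1568 = 1593$)
$\frac{V{\left(105 \right)}}{J} + \frac{o}{49399} = \frac{105}{-34972} + \frac{1593}{49399} = 105 \left(- \frac{1}{34972}\right) + 1593 \cdot \frac{1}{49399} = - \frac{15}{4996} + \frac{1593}{49399} = \frac{7217643}{246797404}$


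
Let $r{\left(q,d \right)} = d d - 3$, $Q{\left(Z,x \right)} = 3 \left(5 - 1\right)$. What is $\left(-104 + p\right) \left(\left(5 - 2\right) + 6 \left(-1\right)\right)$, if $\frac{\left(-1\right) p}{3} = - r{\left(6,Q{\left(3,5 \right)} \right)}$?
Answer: $-957$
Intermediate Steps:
$Q{\left(Z,x \right)} = 12$ ($Q{\left(Z,x \right)} = 3 \cdot 4 = 12$)
$r{\left(q,d \right)} = -3 + d^{2}$ ($r{\left(q,d \right)} = d^{2} - 3 = -3 + d^{2}$)
$p = 423$ ($p = - 3 \left(- (-3 + 12^{2})\right) = - 3 \left(- (-3 + 144)\right) = - 3 \left(\left(-1\right) 141\right) = \left(-3\right) \left(-141\right) = 423$)
$\left(-104 + p\right) \left(\left(5 - 2\right) + 6 \left(-1\right)\right) = \left(-104 + 423\right) \left(\left(5 - 2\right) + 6 \left(-1\right)\right) = 319 \left(3 - 6\right) = 319 \left(-3\right) = -957$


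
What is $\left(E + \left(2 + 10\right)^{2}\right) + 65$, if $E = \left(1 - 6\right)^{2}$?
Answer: $234$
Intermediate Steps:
$E = 25$ ($E = \left(-5\right)^{2} = 25$)
$\left(E + \left(2 + 10\right)^{2}\right) + 65 = \left(25 + \left(2 + 10\right)^{2}\right) + 65 = \left(25 + 12^{2}\right) + 65 = \left(25 + 144\right) + 65 = 169 + 65 = 234$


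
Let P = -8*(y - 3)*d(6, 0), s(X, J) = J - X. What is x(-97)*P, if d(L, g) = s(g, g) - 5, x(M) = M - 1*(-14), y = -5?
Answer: 26560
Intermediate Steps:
x(M) = 14 + M (x(M) = M + 14 = 14 + M)
d(L, g) = -5 (d(L, g) = (g - g) - 5 = 0 - 5 = -5)
P = -320 (P = -8*(-5 - 3)*(-5) = -(-64)*(-5) = -8*40 = -320)
x(-97)*P = (14 - 97)*(-320) = -83*(-320) = 26560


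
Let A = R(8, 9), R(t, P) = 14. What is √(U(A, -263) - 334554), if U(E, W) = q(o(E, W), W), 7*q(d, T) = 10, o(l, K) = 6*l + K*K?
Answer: 2*I*√4098269/7 ≈ 578.41*I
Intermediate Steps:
A = 14
o(l, K) = K² + 6*l (o(l, K) = 6*l + K² = K² + 6*l)
q(d, T) = 10/7 (q(d, T) = (⅐)*10 = 10/7)
U(E, W) = 10/7
√(U(A, -263) - 334554) = √(10/7 - 334554) = √(-2341868/7) = 2*I*√4098269/7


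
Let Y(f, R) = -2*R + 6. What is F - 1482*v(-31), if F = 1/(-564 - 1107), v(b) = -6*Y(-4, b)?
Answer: 1010380175/1671 ≈ 6.0466e+5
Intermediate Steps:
Y(f, R) = 6 - 2*R
v(b) = -36 + 12*b (v(b) = -6*(6 - 2*b) = -36 + 12*b)
F = -1/1671 (F = 1/(-1671) = -1/1671 ≈ -0.00059844)
F - 1482*v(-31) = -1/1671 - 1482*(-36 + 12*(-31)) = -1/1671 - 1482*(-36 - 372) = -1/1671 - 1482*(-408) = -1/1671 + 604656 = 1010380175/1671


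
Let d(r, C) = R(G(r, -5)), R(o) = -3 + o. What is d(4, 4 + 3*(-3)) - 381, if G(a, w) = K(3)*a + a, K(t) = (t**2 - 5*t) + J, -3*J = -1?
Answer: -1208/3 ≈ -402.67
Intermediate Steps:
J = 1/3 (J = -1/3*(-1) = 1/3 ≈ 0.33333)
K(t) = 1/3 + t**2 - 5*t (K(t) = (t**2 - 5*t) + 1/3 = 1/3 + t**2 - 5*t)
G(a, w) = -14*a/3 (G(a, w) = (1/3 + 3**2 - 5*3)*a + a = (1/3 + 9 - 15)*a + a = -17*a/3 + a = -14*a/3)
d(r, C) = -3 - 14*r/3
d(4, 4 + 3*(-3)) - 381 = (-3 - 14/3*4) - 381 = (-3 - 56/3) - 381 = -65/3 - 381 = -1208/3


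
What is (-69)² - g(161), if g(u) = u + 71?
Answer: 4529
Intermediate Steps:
g(u) = 71 + u
(-69)² - g(161) = (-69)² - (71 + 161) = 4761 - 1*232 = 4761 - 232 = 4529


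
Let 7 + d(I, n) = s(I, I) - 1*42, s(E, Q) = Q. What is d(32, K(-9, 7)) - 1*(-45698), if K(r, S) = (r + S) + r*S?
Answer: 45681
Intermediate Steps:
K(r, S) = S + r + S*r (K(r, S) = (S + r) + S*r = S + r + S*r)
d(I, n) = -49 + I (d(I, n) = -7 + (I - 1*42) = -7 + (I - 42) = -7 + (-42 + I) = -49 + I)
d(32, K(-9, 7)) - 1*(-45698) = (-49 + 32) - 1*(-45698) = -17 + 45698 = 45681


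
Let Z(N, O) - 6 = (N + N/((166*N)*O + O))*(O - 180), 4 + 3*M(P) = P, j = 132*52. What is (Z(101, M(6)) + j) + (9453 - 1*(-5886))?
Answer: 68656052/16767 ≈ 4094.7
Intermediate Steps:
j = 6864
M(P) = -4/3 + P/3
Z(N, O) = 6 + (-180 + O)*(N + N/(O + 166*N*O)) (Z(N, O) = 6 + (N + N/((166*N)*O + O))*(O - 180) = 6 + (N + N/(166*N*O + O))*(-180 + O) = 6 + (N + N/(O + 166*N*O))*(-180 + O) = 6 + (-180 + O)*(N + N/(O + 166*N*O)))
(Z(101, M(6)) + j) + (9453 - 1*(-5886)) = ((-180*101 + 6*(-4/3 + (⅓)*6) + 101*(-4/3 + (⅓)*6)² - 29880*(-4/3 + (⅓)*6)*101² + 166*101²*(-4/3 + (⅓)*6)² + 817*101*(-4/3 + (⅓)*6))/((-4/3 + (⅓)*6)*(1 + 166*101)) + 6864) + (9453 - 1*(-5886)) = ((-18180 + 6*(-4/3 + 2) + 101*(-4/3 + 2)² - 29880*(-4/3 + 2)*10201 + 166*10201*(-4/3 + 2)² + 817*101*(-4/3 + 2))/((-4/3 + 2)*(1 + 16766)) + 6864) + (9453 + 5886) = ((-18180 + 6*(⅔) + 101*(⅔)² - 29880*⅔*10201 + 166*10201*(⅔)² + 817*101*(⅔))/((⅔)*16767) + 6864) + 15339 = ((3/2)*(1/16767)*(-18180 + 4 + 101*(4/9) - 203203920 + 166*10201*(4/9) + 165034/3) + 6864) + 15339 = ((3/2)*(1/16767)*(-18180 + 4 + 404/9 - 203203920 + 6773464/9 + 165034/3) + 6864) + 15339 = ((3/2)*(1/16767)*(-607243298/3) + 6864) + 15339 = (-303621649/16767 + 6864) + 15339 = -188532961/16767 + 15339 = 68656052/16767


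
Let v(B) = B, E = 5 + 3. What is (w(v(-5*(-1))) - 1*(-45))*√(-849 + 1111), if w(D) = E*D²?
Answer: 245*√262 ≈ 3965.7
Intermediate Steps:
E = 8
w(D) = 8*D²
(w(v(-5*(-1))) - 1*(-45))*√(-849 + 1111) = (8*(-5*(-1))² - 1*(-45))*√(-849 + 1111) = (8*5² + 45)*√262 = (8*25 + 45)*√262 = (200 + 45)*√262 = 245*√262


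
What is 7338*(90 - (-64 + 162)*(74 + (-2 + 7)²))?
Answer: -70532856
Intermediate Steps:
7338*(90 - (-64 + 162)*(74 + (-2 + 7)²)) = 7338*(90 - 98*(74 + 5²)) = 7338*(90 - 98*(74 + 25)) = 7338*(90 - 98*99) = 7338*(90 - 1*9702) = 7338*(90 - 9702) = 7338*(-9612) = -70532856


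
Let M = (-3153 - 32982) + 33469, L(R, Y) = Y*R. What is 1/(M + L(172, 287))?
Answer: 1/46698 ≈ 2.1414e-5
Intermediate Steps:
L(R, Y) = R*Y
M = -2666 (M = -36135 + 33469 = -2666)
1/(M + L(172, 287)) = 1/(-2666 + 172*287) = 1/(-2666 + 49364) = 1/46698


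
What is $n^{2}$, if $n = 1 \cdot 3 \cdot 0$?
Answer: $0$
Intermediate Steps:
$n = 0$ ($n = 3 \cdot 0 = 0$)
$n^{2} = 0^{2} = 0$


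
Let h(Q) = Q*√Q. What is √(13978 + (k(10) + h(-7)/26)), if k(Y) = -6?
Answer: √(9445072 - 182*I*√7)/26 ≈ 118.2 - 0.0030131*I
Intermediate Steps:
h(Q) = Q^(3/2)
√(13978 + (k(10) + h(-7)/26)) = √(13978 + (-6 + (-7)^(3/2)/26)) = √(13978 + (-6 + (-7*I*√7)/26)) = √(13978 + (-6 - 7*I*√7/26)) = √(13972 - 7*I*√7/26)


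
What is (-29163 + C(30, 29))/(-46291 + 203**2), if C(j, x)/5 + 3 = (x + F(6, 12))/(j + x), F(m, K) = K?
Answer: 1721297/299838 ≈ 5.7408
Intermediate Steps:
C(j, x) = -15 + 5*(12 + x)/(j + x) (C(j, x) = -15 + 5*((x + 12)/(j + x)) = -15 + 5*((12 + x)/(j + x)) = -15 + 5*(12 + x)/(j + x))
(-29163 + C(30, 29))/(-46291 + 203**2) = (-29163 + 5*(12 - 3*30 - 2*29)/(30 + 29))/(-46291 + 203**2) = (-29163 + 5*(12 - 90 - 58)/59)/(-46291 + 41209) = (-29163 + 5*(1/59)*(-136))/(-5082) = (-29163 - 680/59)*(-1/5082) = -1721297/59*(-1/5082) = 1721297/299838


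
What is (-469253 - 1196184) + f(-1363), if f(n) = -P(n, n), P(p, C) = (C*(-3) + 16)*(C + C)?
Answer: 9524793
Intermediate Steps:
P(p, C) = 2*C*(16 - 3*C) (P(p, C) = (-3*C + 16)*(2*C) = (16 - 3*C)*(2*C) = 2*C*(16 - 3*C))
f(n) = -2*n*(16 - 3*n)
(-469253 - 1196184) + f(-1363) = (-469253 - 1196184) + 2*(-1363)*(-16 + 3*(-1363)) = -1665437 + 2*(-1363)*(-16 - 4089) = -1665437 + 2*(-1363)*(-4105) = -1665437 + 11190230 = 9524793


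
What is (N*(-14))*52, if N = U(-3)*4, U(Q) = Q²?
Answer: -26208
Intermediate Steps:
N = 36 (N = (-3)²*4 = 9*4 = 36)
(N*(-14))*52 = (36*(-14))*52 = -504*52 = -26208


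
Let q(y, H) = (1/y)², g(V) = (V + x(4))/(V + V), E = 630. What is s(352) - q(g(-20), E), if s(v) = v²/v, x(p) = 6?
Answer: 16848/49 ≈ 343.84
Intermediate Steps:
g(V) = (6 + V)/(2*V) (g(V) = (V + 6)/(V + V) = (6 + V)/((2*V)) = (6 + V)*(1/(2*V)) = (6 + V)/(2*V))
q(y, H) = y⁻²
s(v) = v
s(352) - q(g(-20), E) = 352 - 1/((½)*(6 - 20)/(-20))² = 352 - 1/((½)*(-1/20)*(-14))² = 352 - 1/(7/20)² = 352 - 1*400/49 = 352 - 400/49 = 16848/49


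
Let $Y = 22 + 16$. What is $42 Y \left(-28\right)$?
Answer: $-44688$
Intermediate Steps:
$Y = 38$
$42 Y \left(-28\right) = 42 \cdot 38 \left(-28\right) = 1596 \left(-28\right) = -44688$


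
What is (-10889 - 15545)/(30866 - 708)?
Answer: -13217/15079 ≈ -0.87652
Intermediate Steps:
(-10889 - 15545)/(30866 - 708) = -26434/30158 = -26434*1/30158 = -13217/15079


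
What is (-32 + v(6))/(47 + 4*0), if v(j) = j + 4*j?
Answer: -2/47 ≈ -0.042553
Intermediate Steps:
v(j) = 5*j
(-32 + v(6))/(47 + 4*0) = (-32 + 5*6)/(47 + 4*0) = (-32 + 30)/(47 + 0) = -2/47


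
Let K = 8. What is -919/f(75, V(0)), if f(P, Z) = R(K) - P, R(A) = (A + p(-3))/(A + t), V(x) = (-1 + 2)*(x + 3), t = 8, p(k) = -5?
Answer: 14704/1197 ≈ 12.284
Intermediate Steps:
V(x) = 3 + x (V(x) = 1*(3 + x) = 3 + x)
R(A) = (-5 + A)/(8 + A) (R(A) = (A - 5)/(A + 8) = (-5 + A)/(8 + A))
f(P, Z) = 3/16 - P (f(P, Z) = (-5 + 8)/(8 + 8) - P = 3/16 - P)
-919/f(75, V(0)) = -919/(3/16 - 1*75) = -919/(3/16 - 75) = -919/(-1197/16) = -919*(-16/1197) = 14704/1197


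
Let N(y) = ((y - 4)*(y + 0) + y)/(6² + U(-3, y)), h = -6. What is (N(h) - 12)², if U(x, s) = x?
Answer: 12996/121 ≈ 107.40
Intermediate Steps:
N(y) = y/33 + y*(-4 + y)/33 (N(y) = ((y - 4)*(y + 0) + y)/(6² - 3) = ((-4 + y)*y + y)/(36 - 3) = (y*(-4 + y) + y)/33 = (y + y*(-4 + y))*(1/33) = y/33 + y*(-4 + y)/33)
(N(h) - 12)² = ((1/33)*(-6)*(-3 - 6) - 12)² = ((1/33)*(-6)*(-9) - 12)² = (18/11 - 12)² = (-114/11)² = 12996/121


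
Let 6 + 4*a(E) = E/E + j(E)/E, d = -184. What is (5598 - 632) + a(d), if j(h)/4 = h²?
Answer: 19123/4 ≈ 4780.8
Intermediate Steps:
j(h) = 4*h²
a(E) = -5/4 + E (a(E) = -3/2 + (E/E + (4*E²)/E)/4 = -3/2 + (1 + 4*E)/4 = -3/2 + (¼ + E) = -5/4 + E)
(5598 - 632) + a(d) = (5598 - 632) + (-5/4 - 184) = 4966 - 741/4 = 19123/4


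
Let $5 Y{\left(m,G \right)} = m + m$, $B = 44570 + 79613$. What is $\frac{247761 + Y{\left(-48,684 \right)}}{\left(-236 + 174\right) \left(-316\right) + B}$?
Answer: $\frac{412903}{239625} \approx 1.7231$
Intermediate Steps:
$B = 124183$
$Y{\left(m,G \right)} = \frac{2 m}{5}$ ($Y{\left(m,G \right)} = \frac{m + m}{5} = \frac{2 m}{5}$)
$\frac{247761 + Y{\left(-48,684 \right)}}{\left(-236 + 174\right) \left(-316\right) + B} = \frac{247761 + \frac{2}{5} \left(-48\right)}{\left(-236 + 174\right) \left(-316\right) + 124183} = \frac{247761 - \frac{96}{5}}{\left(-62\right) \left(-316\right) + 124183} = \frac{1238709}{5 \left(19592 + 124183\right)} = \frac{1238709}{5 \cdot 143775} = \frac{1238709}{5} \cdot \frac{1}{143775} = \frac{412903}{239625}$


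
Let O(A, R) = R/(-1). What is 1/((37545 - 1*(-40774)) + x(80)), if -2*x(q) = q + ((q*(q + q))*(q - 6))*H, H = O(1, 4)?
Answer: 1/1972679 ≈ 5.0693e-7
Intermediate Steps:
O(A, R) = -R (O(A, R) = R*(-1) = -R)
H = -4 (H = -1*4 = -4)
x(q) = -q/2 + 4*q²*(-6 + q) (x(q) = -(q + ((q*(q + q))*(q - 6))*(-4))/2 = -(q + ((q*(2*q))*(-6 + q))*(-4))/2 = -(q + ((2*q²)*(-6 + q))*(-4))/2 = -(q + (2*q²*(-6 + q))*(-4))/2 = -(q - 8*q²*(-6 + q))/2 = -q/2 + 4*q²*(-6 + q))
1/((37545 - 1*(-40774)) + x(80)) = 1/((37545 - 1*(-40774)) + (½)*80*(-1 - 48*80 + 8*80²)) = 1/((37545 + 40774) + (½)*80*(-1 - 3840 + 8*6400)) = 1/(78319 + (½)*80*(-1 - 3840 + 51200)) = 1/(78319 + (½)*80*47359) = 1/(78319 + 1894360) = 1/1972679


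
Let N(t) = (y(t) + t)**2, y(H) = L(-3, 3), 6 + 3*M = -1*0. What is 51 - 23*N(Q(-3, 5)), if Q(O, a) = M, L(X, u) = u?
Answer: 28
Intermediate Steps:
M = -2 (M = -2 + (-1*0)/3 = -2 + (1/3)*0 = -2 + 0 = -2)
Q(O, a) = -2
y(H) = 3
N(t) = (3 + t)**2
51 - 23*N(Q(-3, 5)) = 51 - 23*(3 - 2)**2 = 51 - 23*1**2 = 51 - 23*1 = 51 - 23 = 28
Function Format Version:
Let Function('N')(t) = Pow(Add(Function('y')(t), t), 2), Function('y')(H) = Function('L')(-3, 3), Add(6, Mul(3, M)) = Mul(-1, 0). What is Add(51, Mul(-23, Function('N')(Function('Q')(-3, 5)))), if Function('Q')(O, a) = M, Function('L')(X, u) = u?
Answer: 28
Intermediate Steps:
M = -2 (M = Add(-2, Mul(Rational(1, 3), Mul(-1, 0))) = Add(-2, Mul(Rational(1, 3), 0)) = Add(-2, 0) = -2)
Function('Q')(O, a) = -2
Function('y')(H) = 3
Function('N')(t) = Pow(Add(3, t), 2)
Add(51, Mul(-23, Function('N')(Function('Q')(-3, 5)))) = Add(51, Mul(-23, Pow(Add(3, -2), 2))) = Add(51, Mul(-23, Pow(1, 2))) = Add(51, Mul(-23, 1)) = Add(51, -23) = 28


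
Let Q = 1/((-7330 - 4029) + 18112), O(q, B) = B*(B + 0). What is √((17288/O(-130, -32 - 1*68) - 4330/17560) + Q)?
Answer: √32569994334065583/148228350 ≈ 1.2175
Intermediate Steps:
O(q, B) = B² (O(q, B) = B*B = B²)
Q = 1/6753 (Q = 1/(-11359 + 18112) = 1/6753 ≈ 0.00014808)
√((17288/O(-130, -32 - 1*68) - 4330/17560) + Q) = √((17288/((-32 - 1*68)²) - 4330/17560) + 1/6753) = √((17288/((-32 - 68)²) - 4330*1/17560) + 1/6753) = √((17288/((-100)²) - 433/1756) + 1/6753) = √((17288/10000 - 433/1756) + 1/6753) = √((17288*(1/10000) - 433/1756) + 1/6753) = √((2161/1250 - 433/1756) + 1/6753) = √(1626733/1097500 + 1/6753) = √(10986425449/7411417500) = √32569994334065583/148228350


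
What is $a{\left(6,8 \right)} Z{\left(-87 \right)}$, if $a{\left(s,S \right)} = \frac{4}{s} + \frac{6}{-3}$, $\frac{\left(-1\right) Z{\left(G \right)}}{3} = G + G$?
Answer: $-696$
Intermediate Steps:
$Z{\left(G \right)} = - 6 G$ ($Z{\left(G \right)} = - 3 \left(G + G\right) = - 3 \cdot 2 G = - 6 G$)
$a{\left(s,S \right)} = -2 + \frac{4}{s}$ ($a{\left(s,S \right)} = \frac{4}{s} + 6 \left(- \frac{1}{3}\right) = \frac{4}{s} - 2 = -2 + \frac{4}{s}$)
$a{\left(6,8 \right)} Z{\left(-87 \right)} = \left(-2 + \frac{4}{6}\right) \left(\left(-6\right) \left(-87\right)\right) = \left(-2 + 4 \cdot \frac{1}{6}\right) 522 = \left(-2 + \frac{2}{3}\right) 522 = \left(- \frac{4}{3}\right) 522 = -696$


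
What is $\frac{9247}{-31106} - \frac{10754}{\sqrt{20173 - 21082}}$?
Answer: $- \frac{9247}{31106} + \frac{10754 i \sqrt{101}}{303} \approx -0.29727 + 356.69 i$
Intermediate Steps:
$\frac{9247}{-31106} - \frac{10754}{\sqrt{20173 - 21082}} = 9247 \left(- \frac{1}{31106}\right) - \frac{10754}{\sqrt{-909}} = - \frac{9247}{31106} - \frac{10754}{3 i \sqrt{101}} = - \frac{9247}{31106} - 10754 \left(- \frac{i \sqrt{101}}{303}\right) = - \frac{9247}{31106} + \frac{10754 i \sqrt{101}}{303}$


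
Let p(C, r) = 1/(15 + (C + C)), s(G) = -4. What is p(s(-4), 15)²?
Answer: 1/49 ≈ 0.020408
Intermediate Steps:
p(C, r) = 1/(15 + 2*C)
p(s(-4), 15)² = (1/(15 + 2*(-4)))² = (1/(15 - 8))² = (1/7)² = (⅐)² = 1/49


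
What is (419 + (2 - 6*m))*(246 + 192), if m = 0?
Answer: 184398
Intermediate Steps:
(419 + (2 - 6*m))*(246 + 192) = (419 + (2 - 6*0))*(246 + 192) = (419 + (2 + 0))*438 = (419 + 2)*438 = 421*438 = 184398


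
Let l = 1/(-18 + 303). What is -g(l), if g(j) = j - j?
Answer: 0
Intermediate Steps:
l = 1/285 ≈ 0.0035088
g(j) = 0
-g(l) = -1*0 = 0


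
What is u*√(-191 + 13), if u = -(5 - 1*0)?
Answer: -5*I*√178 ≈ -66.708*I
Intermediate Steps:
u = -5 (u = -(5 + 0) = -1*5 = -5)
u*√(-191 + 13) = -5*√(-191 + 13) = -5*I*√178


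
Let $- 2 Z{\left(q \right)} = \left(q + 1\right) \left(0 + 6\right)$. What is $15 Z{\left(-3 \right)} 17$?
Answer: $1530$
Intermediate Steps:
$Z{\left(q \right)} = -3 - 3 q$ ($Z{\left(q \right)} = - \frac{\left(q + 1\right) \left(0 + 6\right)}{2} = - \frac{\left(1 + q\right) 6}{2} = - \frac{6 + 6 q}{2} = -3 - 3 q$)
$15 Z{\left(-3 \right)} 17 = 15 \left(-3 - -9\right) 17 = 15 \left(-3 + 9\right) 17 = 15 \cdot 6 \cdot 17 = 90 \cdot 17 = 1530$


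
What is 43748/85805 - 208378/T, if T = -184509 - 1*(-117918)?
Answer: 20793097358/5713840755 ≈ 3.6391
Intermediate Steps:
T = -66591 (T = -184509 + 117918 = -66591)
43748/85805 - 208378/T = 43748/85805 - 208378/(-66591) = 43748*(1/85805) - 208378*(-1/66591) = 43748/85805 + 208378/66591 = 20793097358/5713840755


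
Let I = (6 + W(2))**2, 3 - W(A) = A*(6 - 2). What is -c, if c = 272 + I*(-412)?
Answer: 140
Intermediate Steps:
W(A) = 3 - 4*A (W(A) = 3 - A*(6 - 2) = 3 - A*4 = 3 - 4*A)
I = 1 (I = (6 + (3 - 4*2))**2 = (6 + (3 - 8))**2 = (6 - 5)**2 = 1**2 = 1)
c = -140 (c = 272 + 1*(-412) = 272 - 412 = -140)
-c = -1*(-140) = 140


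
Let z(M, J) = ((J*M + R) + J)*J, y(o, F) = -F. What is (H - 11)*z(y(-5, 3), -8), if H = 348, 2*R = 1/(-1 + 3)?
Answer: -43810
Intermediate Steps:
R = 1/4 (R = 1/(2*(-1 + 3)) = (1/2)/2 = (1/2)*(1/2) = 1/4 ≈ 0.25000)
z(M, J) = J*(1/4 + J + J*M) (z(M, J) = ((J*M + 1/4) + J)*J = ((1/4 + J*M) + J)*J = (1/4 + J + J*M)*J = J*(1/4 + J + J*M))
(H - 11)*z(y(-5, 3), -8) = (348 - 11)*(-8*(1/4 - 8 - (-8)*3)) = 337*(-8*(1/4 - 8 - 8*(-3))) = 337*(-8*(1/4 - 8 + 24)) = 337*(-8*65/4) = 337*(-130) = -43810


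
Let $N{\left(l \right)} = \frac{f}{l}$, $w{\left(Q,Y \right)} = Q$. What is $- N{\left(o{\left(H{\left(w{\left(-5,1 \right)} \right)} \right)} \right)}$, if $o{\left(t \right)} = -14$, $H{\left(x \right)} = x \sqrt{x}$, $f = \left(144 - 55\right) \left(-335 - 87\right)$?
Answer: $- \frac{18779}{7} \approx -2682.7$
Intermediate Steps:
$f = -37558$ ($f = 89 \left(-422\right) = -37558$)
$H{\left(x \right)} = x^{\frac{3}{2}}$
$N{\left(l \right)} = - \frac{37558}{l}$
$- N{\left(o{\left(H{\left(w{\left(-5,1 \right)} \right)} \right)} \right)} = - \frac{-37558}{-14} = - \frac{\left(-37558\right) \left(-1\right)}{14} = \left(-1\right) \frac{18779}{7} = - \frac{18779}{7}$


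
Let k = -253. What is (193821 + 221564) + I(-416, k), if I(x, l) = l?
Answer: 415132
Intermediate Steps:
(193821 + 221564) + I(-416, k) = (193821 + 221564) - 253 = 415385 - 253 = 415132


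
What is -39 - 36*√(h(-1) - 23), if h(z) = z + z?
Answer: -39 - 180*I ≈ -39.0 - 180.0*I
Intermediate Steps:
h(z) = 2*z
-39 - 36*√(h(-1) - 23) = -39 - 36*√(2*(-1) - 23) = -39 - 36*√(-2 - 23) = -39 - 180*I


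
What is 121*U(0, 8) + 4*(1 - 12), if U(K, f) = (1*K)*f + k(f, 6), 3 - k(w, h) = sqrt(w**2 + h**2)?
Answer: -891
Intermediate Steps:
k(w, h) = 3 - sqrt(h**2 + w**2) (k(w, h) = 3 - sqrt(w**2 + h**2) = 3 - sqrt(h**2 + w**2))
U(K, f) = 3 - sqrt(36 + f**2) + K*f (U(K, f) = (1*K)*f + (3 - sqrt(6**2 + f**2)) = K*f + (3 - sqrt(36 + f**2)) = 3 - sqrt(36 + f**2) + K*f)
121*U(0, 8) + 4*(1 - 12) = 121*(3 - sqrt(36 + 8**2) + 0*8) + 4*(1 - 12) = 121*(3 - sqrt(36 + 64) + 0) + 4*(-11) = 121*(3 - sqrt(100) + 0) - 44 = 121*(3 - 1*10 + 0) - 44 = 121*(3 - 10 + 0) - 44 = 121*(-7) - 44 = -847 - 44 = -891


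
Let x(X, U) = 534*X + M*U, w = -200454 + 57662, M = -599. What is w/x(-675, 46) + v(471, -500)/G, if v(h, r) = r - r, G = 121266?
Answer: 35698/97001 ≈ 0.36802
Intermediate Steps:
w = -142792
x(X, U) = -599*U + 534*X (x(X, U) = 534*X - 599*U = -599*U + 534*X)
v(h, r) = 0
w/x(-675, 46) + v(471, -500)/G = -142792/(-599*46 + 534*(-675)) + 0/121266 = -142792/(-27554 - 360450) + 0*(1/121266) = -142792/(-388004) + 0 = -142792*(-1/388004) + 0 = 35698/97001 + 0 = 35698/97001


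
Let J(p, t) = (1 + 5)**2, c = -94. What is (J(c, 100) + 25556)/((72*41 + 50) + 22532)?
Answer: 12796/12767 ≈ 1.0023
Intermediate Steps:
J(p, t) = 36 (J(p, t) = 6**2 = 36)
(J(c, 100) + 25556)/((72*41 + 50) + 22532) = (36 + 25556)/((72*41 + 50) + 22532) = 25592/((2952 + 50) + 22532) = 25592/(3002 + 22532) = 25592/25534 = 25592*(1/25534) = 12796/12767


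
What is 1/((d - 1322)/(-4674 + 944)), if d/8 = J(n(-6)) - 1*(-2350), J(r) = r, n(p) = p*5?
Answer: -1865/8619 ≈ -0.21638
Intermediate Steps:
n(p) = 5*p
d = 18560 (d = 8*(5*(-6) - 1*(-2350)) = 8*(-30 + 2350) = 8*2320 = 18560)
1/((d - 1322)/(-4674 + 944)) = 1/((18560 - 1322)/(-4674 + 944)) = 1/(17238/(-3730)) = 1/(17238*(-1/3730)) = 1/(-8619/1865) = -1865/8619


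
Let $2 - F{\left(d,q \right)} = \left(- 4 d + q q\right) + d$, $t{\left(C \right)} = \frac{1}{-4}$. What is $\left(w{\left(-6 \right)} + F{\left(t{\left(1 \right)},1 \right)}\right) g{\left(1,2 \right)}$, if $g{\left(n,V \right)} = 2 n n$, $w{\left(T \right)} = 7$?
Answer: $\frac{29}{2} \approx 14.5$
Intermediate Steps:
$t{\left(C \right)} = - \frac{1}{4}$
$F{\left(d,q \right)} = 2 - q^{2} + 3 d$ ($F{\left(d,q \right)} = 2 - \left(\left(- 4 d + q q\right) + d\right) = 2 - \left(\left(- 4 d + q^{2}\right) + d\right) = 2 - \left(\left(q^{2} - 4 d\right) + d\right) = 2 - \left(q^{2} - 3 d\right) = 2 + \left(- q^{2} + 3 d\right) = 2 - q^{2} + 3 d$)
$g{\left(n,V \right)} = 2 n^{2}$
$\left(w{\left(-6 \right)} + F{\left(t{\left(1 \right)},1 \right)}\right) g{\left(1,2 \right)} = \left(7 + \left(2 - 1^{2} + 3 \left(- \frac{1}{4}\right)\right)\right) 2 \cdot 1^{2} = \left(7 - - \frac{1}{4}\right) 2 \cdot 1 = \left(7 - - \frac{1}{4}\right) 2 = \left(7 + \frac{1}{4}\right) 2 = \frac{29}{4} \cdot 2 = \frac{29}{2}$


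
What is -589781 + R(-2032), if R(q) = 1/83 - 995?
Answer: -49034407/83 ≈ -5.9078e+5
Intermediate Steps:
R(q) = -82584/83 (R(q) = 1/83 - 995 = -82584/83)
-589781 + R(-2032) = -589781 - 82584/83 = -49034407/83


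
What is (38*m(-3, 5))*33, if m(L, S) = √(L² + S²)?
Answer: 1254*√34 ≈ 7312.0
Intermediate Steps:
(38*m(-3, 5))*33 = (38*√((-3)² + 5²))*33 = (38*√(9 + 25))*33 = (38*√34)*33 = 1254*√34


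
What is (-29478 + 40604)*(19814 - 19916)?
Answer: -1134852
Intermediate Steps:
(-29478 + 40604)*(19814 - 19916) = 11126*(-102) = -1134852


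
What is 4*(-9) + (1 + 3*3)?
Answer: -26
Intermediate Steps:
4*(-9) + (1 + 3*3) = -36 + (1 + 9) = -36 + 10 = -26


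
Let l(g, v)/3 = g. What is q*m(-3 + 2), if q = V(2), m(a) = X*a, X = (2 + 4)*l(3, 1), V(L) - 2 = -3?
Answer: 54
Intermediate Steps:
l(g, v) = 3*g
V(L) = -1 (V(L) = 2 - 3 = -1)
X = 54 (X = (2 + 4)*(3*3) = 6*9 = 54)
m(a) = 54*a
q = -1
q*m(-3 + 2) = -54*(-3 + 2) = -54*(-1) = -1*(-54) = 54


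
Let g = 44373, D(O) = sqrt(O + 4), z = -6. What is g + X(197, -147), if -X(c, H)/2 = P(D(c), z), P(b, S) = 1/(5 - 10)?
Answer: 221867/5 ≈ 44373.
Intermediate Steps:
D(O) = sqrt(4 + O)
P(b, S) = -1/5 (P(b, S) = 1/(-5) = -1/5)
X(c, H) = 2/5 (X(c, H) = -2*(-1/5) = 2/5)
g + X(197, -147) = 44373 + 2/5 = 221867/5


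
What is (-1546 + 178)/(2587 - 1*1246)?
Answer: -152/149 ≈ -1.0201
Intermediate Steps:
(-1546 + 178)/(2587 - 1*1246) = -1368/(2587 - 1246) = -1368/1341 = -1368*1/1341 = -152/149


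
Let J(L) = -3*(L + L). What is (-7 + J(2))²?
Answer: 361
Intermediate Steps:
J(L) = -6*L
(-7 + J(2))² = (-7 - 6*2)² = (-7 - 12)² = (-19)² = 361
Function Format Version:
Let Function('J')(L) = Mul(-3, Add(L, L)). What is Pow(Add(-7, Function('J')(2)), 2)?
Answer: 361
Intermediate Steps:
Function('J')(L) = Mul(-6, L) (Function('J')(L) = Mul(-3, Mul(2, L)) = Mul(-6, L))
Pow(Add(-7, Function('J')(2)), 2) = Pow(Add(-7, Mul(-6, 2)), 2) = Pow(Add(-7, -12), 2) = Pow(-19, 2) = 361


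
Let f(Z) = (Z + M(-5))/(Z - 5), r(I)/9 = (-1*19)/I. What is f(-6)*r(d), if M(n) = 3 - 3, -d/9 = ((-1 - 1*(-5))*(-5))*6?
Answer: -19/220 ≈ -0.086364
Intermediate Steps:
d = 1080 (d = -9*(-1 - 1*(-5))*(-5)*6 = -9*(-1 + 5)*(-5)*6 = -9*4*(-5)*6 = -(-180)*6 = -9*(-120) = 1080)
r(I) = -171/I (r(I) = 9*((-1*19)/I) = 9*(-19/I) = -171/I)
M(n) = 0
f(Z) = Z/(-5 + Z) (f(Z) = (Z + 0)/(Z - 5) = Z/(-5 + Z))
f(-6)*r(d) = (-6/(-5 - 6))*(-171/1080) = (-6/(-11))*(-171*1/1080) = -6*(-1/11)*(-19/120) = (6/11)*(-19/120) = -19/220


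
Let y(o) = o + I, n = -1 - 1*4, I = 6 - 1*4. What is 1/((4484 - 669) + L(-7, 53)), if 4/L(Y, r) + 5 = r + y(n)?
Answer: 45/171679 ≈ 0.00026212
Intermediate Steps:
I = 2 (I = 6 - 4 = 2)
n = -5 (n = -1 - 4 = -5)
y(o) = 2 + o (y(o) = o + 2 = 2 + o)
L(Y, r) = 4/(-8 + r) (L(Y, r) = 4/(-5 + (r + (2 - 5))) = 4/(-5 + (r - 3)) = 4/(-5 + (-3 + r)) = 4/(-8 + r))
1/((4484 - 669) + L(-7, 53)) = 1/((4484 - 669) + 4/(-8 + 53)) = 1/(3815 + 4/45) = 1/(171679/45) = 45/171679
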